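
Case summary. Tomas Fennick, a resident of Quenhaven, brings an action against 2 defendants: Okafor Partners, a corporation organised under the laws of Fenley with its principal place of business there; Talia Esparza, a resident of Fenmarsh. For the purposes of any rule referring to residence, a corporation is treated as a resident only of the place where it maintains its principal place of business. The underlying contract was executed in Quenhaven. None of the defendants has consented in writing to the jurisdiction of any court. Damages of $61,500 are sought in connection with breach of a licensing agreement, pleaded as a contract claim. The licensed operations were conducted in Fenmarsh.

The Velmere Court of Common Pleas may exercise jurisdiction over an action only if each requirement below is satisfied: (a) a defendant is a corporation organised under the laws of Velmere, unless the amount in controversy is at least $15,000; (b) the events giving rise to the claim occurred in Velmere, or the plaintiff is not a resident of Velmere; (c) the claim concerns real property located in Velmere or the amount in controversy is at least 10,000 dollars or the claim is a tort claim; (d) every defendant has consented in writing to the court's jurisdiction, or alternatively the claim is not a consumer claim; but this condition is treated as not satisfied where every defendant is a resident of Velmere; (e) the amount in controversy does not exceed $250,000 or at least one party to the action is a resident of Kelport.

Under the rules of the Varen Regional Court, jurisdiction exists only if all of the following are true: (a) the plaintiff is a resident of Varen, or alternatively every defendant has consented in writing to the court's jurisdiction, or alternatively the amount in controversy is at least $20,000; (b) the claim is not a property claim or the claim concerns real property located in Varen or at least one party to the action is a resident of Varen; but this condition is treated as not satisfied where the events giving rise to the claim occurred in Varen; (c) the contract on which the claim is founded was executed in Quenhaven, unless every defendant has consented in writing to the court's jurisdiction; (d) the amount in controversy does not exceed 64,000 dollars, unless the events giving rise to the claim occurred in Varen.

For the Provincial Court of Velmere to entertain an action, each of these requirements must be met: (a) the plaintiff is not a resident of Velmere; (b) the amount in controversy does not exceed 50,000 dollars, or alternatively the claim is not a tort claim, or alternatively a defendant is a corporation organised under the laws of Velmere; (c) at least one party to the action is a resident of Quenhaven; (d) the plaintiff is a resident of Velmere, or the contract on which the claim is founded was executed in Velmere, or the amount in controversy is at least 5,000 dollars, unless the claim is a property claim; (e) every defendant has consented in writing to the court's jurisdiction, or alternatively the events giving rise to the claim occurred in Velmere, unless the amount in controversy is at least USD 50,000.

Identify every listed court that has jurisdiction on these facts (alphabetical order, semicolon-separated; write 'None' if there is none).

the Provincial Court of Velmere; the Varen Regional Court; the Velmere Court of Common Pleas

The Velmere Court of Common Pleas:
  (a) The corporate defendant(s) are organised in Fenley, not Velmere. The proviso rescues it, though: the amount in controversy is USD 61,500, which meets the $15,000 floor. Condition met.
  (b) The plaintiff resides in Quenhaven, which is not Velmere, so one alternative holds. Satisfied.
  (c) The amount in controversy is USD 61,500, which meets the USD 10,000 floor, so this disjunct is met. Condition met.
  (d) The claim is a contract claim, not a consumer claim, so one alternative holds. The exception is not triggered, since the defendants reside as follows — Okafor Partners in Fenley, Talia Esparza in Fenmarsh — not all in Velmere. Condition met.
  (e) The amount in controversy is 61,500 dollars, within the $250,000 ceiling — that alternative is enough. Satisfied.
  → Jurisdiction lies.
The Varen Regional Court:
  (a) The amount in controversy is $61,500, which meets the USD 20,000 floor, so this disjunct is met. Satisfied.
  (b) The claim is a contract claim, not a property claim — that alternative is enough. And the carve-out is inapplicable — the operative events occurred in Fenmarsh, not Varen. Condition met.
  (c) The contract was executed in Quenhaven. Met.
  (d) The amount in controversy is $61,500, within the USD 64,000 ceiling. Satisfied.
  → Every requirement is satisfied — jurisdiction.
The Provincial Court of Velmere:
  (a) The plaintiff resides in Quenhaven, which is not Velmere. Met.
  (b) The claim is a contract claim, not a tort claim, which satisfies one of the alternatives. Met.
  (c) Tomas Fennick resides in Quenhaven. Satisfied.
  (d) The amount in controversy is 61,500 dollars, which meets the $5,000 floor, so one alternative holds. Condition met.
  (e) No such written consent has been filed; the operative events occurred in Fenmarsh, not Velmere — every alternative fails. However, the amount in controversy is $61,500, which meets the 50,000 dollars floor, so the 'unless' proviso supplies this condition. Met.
  → Every requirement is satisfied — jurisdiction.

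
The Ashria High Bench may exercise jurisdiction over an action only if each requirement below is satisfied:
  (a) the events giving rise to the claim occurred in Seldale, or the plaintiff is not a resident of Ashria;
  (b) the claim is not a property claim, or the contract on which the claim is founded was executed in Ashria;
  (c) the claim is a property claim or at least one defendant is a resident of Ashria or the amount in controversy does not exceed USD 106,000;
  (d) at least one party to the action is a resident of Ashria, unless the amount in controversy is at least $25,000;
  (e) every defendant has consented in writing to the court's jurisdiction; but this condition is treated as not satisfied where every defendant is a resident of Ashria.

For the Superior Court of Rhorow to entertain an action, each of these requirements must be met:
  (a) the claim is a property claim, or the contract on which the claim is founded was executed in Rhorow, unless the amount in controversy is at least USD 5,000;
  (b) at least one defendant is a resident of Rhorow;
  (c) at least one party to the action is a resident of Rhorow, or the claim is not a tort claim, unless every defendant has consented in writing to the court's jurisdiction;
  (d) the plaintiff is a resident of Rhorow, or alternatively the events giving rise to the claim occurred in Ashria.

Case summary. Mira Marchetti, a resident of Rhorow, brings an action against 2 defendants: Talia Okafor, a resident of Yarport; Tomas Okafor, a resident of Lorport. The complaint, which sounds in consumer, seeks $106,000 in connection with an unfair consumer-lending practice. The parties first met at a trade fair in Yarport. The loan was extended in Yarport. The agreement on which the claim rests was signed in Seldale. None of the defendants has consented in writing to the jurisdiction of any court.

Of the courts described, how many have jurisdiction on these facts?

The Ashria High Bench:
  (a) The plaintiff resides in Rhorow, which is not Ashria, so this disjunct is met. Satisfied.
  (b) The claim is a consumer claim, not a property claim, so this disjunct is met. Met.
  (c) The amount in controversy is USD 106,000, within the USD 106,000 ceiling — that alternative is enough. Satisfied.
  (d) No party resides in Ashria. The proviso rescues it, though: the amount in controversy is USD 106,000, which meets the 25,000 dollars floor. Satisfied.
  (e) No such written consent has been filed. Fails.
  → Not every requirement is met — no jurisdiction.
The Superior Court of Rhorow:
  (a) The claim is a consumer claim, not a property claim; the contract was executed in Seldale, not Rhorow — none of the alternatives is met. However, the amount in controversy is $106,000, which meets the $5,000 floor, so the 'unless' proviso supplies this condition. Met.
  (b) No defendant resides in Rhorow (they reside in Yarport, Lorport). Not satisfied.
  (c) Mira Marchetti resides in Rhorow, which satisfies one of the alternatives. Condition met.
  (d) The plaintiff resides in Rhorow, so this disjunct is met. Met.
  → Not every requirement is met — no jurisdiction.
No court satisfies all of its conditions.

0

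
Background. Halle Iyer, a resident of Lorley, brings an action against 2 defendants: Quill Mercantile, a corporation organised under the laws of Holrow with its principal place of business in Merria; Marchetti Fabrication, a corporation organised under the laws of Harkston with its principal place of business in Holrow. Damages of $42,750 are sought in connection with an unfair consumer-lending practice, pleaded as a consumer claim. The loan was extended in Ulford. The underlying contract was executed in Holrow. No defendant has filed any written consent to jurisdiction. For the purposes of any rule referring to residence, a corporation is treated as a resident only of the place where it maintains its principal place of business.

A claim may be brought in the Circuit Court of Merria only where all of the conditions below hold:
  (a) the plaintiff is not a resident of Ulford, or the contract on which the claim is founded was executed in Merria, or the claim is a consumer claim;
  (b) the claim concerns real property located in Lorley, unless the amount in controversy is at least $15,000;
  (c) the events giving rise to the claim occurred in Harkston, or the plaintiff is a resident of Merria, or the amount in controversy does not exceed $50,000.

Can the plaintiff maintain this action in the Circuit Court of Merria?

Yes

The Circuit Court of Merria:
  (a) The plaintiff resides in Lorley, which is not Ulford, so this disjunct is met. Condition met.
  (b) The claim does not concern real property. But the amount in controversy is USD 42,750, which meets the 15,000 dollars floor, and the 'unless' clause therefore excuses the requirement. Satisfied.
  (c) The amount in controversy is $42,750, within the $50,000 ceiling, so one alternative holds. Met.
  → All conditions met; jurisdiction exists.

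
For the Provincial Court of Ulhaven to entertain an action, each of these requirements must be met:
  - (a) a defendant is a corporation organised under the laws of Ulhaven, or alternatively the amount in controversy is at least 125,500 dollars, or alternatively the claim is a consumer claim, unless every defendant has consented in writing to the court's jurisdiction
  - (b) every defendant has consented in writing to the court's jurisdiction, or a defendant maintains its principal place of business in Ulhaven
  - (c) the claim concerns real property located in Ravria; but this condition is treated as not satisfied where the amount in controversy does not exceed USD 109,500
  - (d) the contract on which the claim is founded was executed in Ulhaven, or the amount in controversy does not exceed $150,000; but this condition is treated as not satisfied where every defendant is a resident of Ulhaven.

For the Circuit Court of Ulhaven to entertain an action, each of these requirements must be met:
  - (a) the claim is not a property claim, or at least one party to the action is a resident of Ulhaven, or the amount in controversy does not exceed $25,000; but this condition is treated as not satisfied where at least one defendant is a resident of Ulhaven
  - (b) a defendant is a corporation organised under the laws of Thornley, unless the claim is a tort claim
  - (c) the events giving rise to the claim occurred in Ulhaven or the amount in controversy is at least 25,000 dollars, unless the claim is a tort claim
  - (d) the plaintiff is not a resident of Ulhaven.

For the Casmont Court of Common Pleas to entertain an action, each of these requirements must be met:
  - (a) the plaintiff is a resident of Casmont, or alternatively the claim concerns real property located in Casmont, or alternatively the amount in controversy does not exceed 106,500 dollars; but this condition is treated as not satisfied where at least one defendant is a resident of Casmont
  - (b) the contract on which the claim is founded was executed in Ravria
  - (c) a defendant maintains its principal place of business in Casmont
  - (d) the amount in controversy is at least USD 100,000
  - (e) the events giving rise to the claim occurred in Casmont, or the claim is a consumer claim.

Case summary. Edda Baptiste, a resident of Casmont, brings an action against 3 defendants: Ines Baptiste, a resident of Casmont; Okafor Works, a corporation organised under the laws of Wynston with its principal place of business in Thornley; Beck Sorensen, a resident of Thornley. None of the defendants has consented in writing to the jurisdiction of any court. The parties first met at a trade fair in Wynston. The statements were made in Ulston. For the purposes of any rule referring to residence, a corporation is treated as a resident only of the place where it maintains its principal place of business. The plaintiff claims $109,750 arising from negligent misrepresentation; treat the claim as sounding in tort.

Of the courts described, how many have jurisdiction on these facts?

The Provincial Court of Ulhaven:
  (a) The corporate defendant(s) are organised in Wynston, not Ulhaven; the amount in controversy is 109,750 dollars, below the 125,500 dollars floor; the claim is a tort claim, not a consumer claim — no alternative holds. Nor does the 'unless' clause help: no such written consent has been filed. Not satisfied.
  (b) No such written consent has been filed; the corporate defendant(s) have their principal place of business in Thornley, not Ulhaven — no alternative holds. Fails.
  (c) The claim does not concern real property. Not met.
  (d) The amount in controversy is 109,750 dollars, within the USD 150,000 ceiling, which satisfies one of the alternatives. And the carve-out is inapplicable — the defendants reside as follows — Ines Baptiste in Casmont, Okafor Works in Thornley, Beck Sorensen in Thornley — not all in Ulhaven. Condition met.
  → Not every requirement is met — no jurisdiction.
The Circuit Court of Ulhaven:
  (a) The claim is a tort claim, not a property claim, so this disjunct is met. And the carve-out is inapplicable — no defendant resides in Ulhaven (they reside in Casmont, Thornley, Thornley). Met.
  (b) The corporate defendant(s) are organised in Wynston, not Thornley. But the claim is a tort claim, and the 'unless' clause therefore excuses the requirement. Condition met.
  (c) The amount in controversy is $109,750, which meets the 25,000 dollars floor, so this disjunct is met. Met.
  (d) The plaintiff resides in Casmont, which is not Ulhaven. Satisfied.
  → The court has jurisdiction.
The Casmont Court of Common Pleas:
  (a) The plaintiff resides in Casmont, so one alternative holds. However, Ines Baptiste resides in Casmont, which falls within the stated exception and so defeats the condition. Not met.
  (b) No contract (and hence no place of execution) is alleged. Fails.
  (c) The corporate defendant(s) have their principal place of business in Thornley, not Casmont. Condition not met.
  (d) The amount in controversy is USD 109,750, which meets the 100,000 dollars floor. Met.
  (e) The operative events occurred in Ulston, not Casmont; the claim is a tort claim, not a consumer claim — every alternative fails. Not met.
  → The court lacks jurisdiction.
Courts with jurisdiction: the Circuit Court of Ulhaven — 1 in total.

1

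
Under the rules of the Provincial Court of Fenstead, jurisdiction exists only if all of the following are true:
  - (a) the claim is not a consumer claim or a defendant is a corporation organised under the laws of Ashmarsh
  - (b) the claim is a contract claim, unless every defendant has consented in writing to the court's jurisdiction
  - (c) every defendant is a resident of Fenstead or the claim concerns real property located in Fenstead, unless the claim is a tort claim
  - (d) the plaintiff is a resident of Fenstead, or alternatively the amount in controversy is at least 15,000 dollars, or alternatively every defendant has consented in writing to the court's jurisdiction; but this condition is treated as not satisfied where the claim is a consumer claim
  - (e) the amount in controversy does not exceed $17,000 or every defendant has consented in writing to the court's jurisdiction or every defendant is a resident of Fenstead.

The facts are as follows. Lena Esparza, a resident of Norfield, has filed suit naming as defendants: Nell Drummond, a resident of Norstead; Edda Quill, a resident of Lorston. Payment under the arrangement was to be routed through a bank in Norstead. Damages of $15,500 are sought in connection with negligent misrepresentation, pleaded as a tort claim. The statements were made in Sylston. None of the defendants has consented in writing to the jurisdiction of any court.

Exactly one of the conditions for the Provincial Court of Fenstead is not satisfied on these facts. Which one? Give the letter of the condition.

The Provincial Court of Fenstead:
  (a) The claim is a tort claim, not a consumer claim, which satisfies one of the alternatives. Met.
  (b) The claim is a tort claim, not a contract claim. And no such written consent has been filed, so the proviso does not save it. Not met.
  (c) The defendants reside as follows — Nell Drummond in Norstead, Edda Quill in Lorston — not all in Fenstead; the claim does not concern real property — none of the alternatives is met. However, the claim is a tort claim, so the 'unless' proviso supplies this condition. Condition met.
  (d) The amount in controversy is 15,500 dollars, which meets the $15,000 floor, which satisfies one of the alternatives. The exception is not triggered, since the claim is a tort claim, not a consumer claim. Condition met.
  (e) The amount in controversy is $15,500, within the 17,000 dollars ceiling, so one alternative holds. Satisfied.
Only condition (b) fails.

(b)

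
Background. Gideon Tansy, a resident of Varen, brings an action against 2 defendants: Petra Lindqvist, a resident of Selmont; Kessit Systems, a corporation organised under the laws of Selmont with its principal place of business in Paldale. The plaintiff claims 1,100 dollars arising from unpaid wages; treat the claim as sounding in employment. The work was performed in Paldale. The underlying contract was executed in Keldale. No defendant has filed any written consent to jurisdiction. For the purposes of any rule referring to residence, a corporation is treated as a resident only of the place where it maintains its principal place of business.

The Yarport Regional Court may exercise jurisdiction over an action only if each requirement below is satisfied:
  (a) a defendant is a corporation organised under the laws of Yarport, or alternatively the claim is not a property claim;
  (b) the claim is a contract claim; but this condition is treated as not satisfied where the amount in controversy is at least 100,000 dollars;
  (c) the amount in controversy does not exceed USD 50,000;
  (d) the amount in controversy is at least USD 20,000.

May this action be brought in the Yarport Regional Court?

The Yarport Regional Court:
  (a) The claim is an employment claim, not a property claim, so this disjunct is met. Condition met.
  (b) The claim is an employment claim, not a contract claim. Not met.
  (c) The amount in controversy is 1,100 dollars, within the 50,000 dollars ceiling. Met.
  (d) The amount in controversy is USD 1,100, below the USD 20,000 floor. Condition not met.
  → No jurisdiction.

No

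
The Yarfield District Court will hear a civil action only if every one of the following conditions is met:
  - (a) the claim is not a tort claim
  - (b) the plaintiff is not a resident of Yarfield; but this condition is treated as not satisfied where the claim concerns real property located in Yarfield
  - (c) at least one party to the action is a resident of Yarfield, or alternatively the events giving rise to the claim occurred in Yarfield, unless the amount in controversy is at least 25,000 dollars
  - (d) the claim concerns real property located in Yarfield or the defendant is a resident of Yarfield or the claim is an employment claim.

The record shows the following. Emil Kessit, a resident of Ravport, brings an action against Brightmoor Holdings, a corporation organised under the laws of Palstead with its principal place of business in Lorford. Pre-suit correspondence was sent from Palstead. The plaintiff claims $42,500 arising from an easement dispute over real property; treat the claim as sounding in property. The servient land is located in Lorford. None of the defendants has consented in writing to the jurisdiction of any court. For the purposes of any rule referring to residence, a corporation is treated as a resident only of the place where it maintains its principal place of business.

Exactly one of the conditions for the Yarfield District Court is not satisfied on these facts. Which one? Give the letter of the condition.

(d)

The Yarfield District Court:
  (a) The claim is a property claim, not a tort claim. Condition met.
  (b) The plaintiff resides in Ravport, which is not Yarfield. The exception is not triggered, since the property lies in Lorford, not Yarfield. Satisfied.
  (c) No party resides in Yarfield; the operative events occurred in Lorford, not Yarfield — none of the alternatives is met. But the amount in controversy is 42,500 dollars, which meets the USD 25,000 floor, and the 'unless' clause therefore excuses the requirement. Met.
  (d) The property lies in Lorford, not Yarfield; the defendant resides in Lorford, not Yarfield; the claim is a property claim, not an employment claim — every alternative fails. Not satisfied.
Only condition (d) fails.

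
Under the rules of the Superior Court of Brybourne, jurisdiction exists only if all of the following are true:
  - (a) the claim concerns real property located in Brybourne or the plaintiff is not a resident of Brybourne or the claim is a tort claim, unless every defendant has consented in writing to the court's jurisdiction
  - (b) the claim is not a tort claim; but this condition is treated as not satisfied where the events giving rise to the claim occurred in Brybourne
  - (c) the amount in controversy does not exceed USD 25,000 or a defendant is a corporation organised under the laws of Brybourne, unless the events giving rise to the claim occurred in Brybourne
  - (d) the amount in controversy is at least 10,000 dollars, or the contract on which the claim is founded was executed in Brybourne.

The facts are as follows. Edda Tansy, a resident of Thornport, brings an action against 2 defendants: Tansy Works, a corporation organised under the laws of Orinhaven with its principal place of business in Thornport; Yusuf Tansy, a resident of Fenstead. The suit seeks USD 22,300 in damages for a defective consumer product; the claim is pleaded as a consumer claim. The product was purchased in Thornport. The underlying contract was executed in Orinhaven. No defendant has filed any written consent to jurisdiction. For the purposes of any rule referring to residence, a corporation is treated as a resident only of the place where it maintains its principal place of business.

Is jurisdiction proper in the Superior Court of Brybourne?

The Superior Court of Brybourne:
  (a) The plaintiff resides in Thornport, which is not Brybourne, so one alternative holds. Satisfied.
  (b) The claim is a consumer claim, not a tort claim. The exception is not triggered, since the operative events occurred in Thornport, not Brybourne. Met.
  (c) The amount in controversy is $22,300, within the 25,000 dollars ceiling, so this disjunct is met. Condition met.
  (d) The amount in controversy is USD 22,300, which meets the 10,000 dollars floor, so one alternative holds. Met.
  → The court has jurisdiction.

Yes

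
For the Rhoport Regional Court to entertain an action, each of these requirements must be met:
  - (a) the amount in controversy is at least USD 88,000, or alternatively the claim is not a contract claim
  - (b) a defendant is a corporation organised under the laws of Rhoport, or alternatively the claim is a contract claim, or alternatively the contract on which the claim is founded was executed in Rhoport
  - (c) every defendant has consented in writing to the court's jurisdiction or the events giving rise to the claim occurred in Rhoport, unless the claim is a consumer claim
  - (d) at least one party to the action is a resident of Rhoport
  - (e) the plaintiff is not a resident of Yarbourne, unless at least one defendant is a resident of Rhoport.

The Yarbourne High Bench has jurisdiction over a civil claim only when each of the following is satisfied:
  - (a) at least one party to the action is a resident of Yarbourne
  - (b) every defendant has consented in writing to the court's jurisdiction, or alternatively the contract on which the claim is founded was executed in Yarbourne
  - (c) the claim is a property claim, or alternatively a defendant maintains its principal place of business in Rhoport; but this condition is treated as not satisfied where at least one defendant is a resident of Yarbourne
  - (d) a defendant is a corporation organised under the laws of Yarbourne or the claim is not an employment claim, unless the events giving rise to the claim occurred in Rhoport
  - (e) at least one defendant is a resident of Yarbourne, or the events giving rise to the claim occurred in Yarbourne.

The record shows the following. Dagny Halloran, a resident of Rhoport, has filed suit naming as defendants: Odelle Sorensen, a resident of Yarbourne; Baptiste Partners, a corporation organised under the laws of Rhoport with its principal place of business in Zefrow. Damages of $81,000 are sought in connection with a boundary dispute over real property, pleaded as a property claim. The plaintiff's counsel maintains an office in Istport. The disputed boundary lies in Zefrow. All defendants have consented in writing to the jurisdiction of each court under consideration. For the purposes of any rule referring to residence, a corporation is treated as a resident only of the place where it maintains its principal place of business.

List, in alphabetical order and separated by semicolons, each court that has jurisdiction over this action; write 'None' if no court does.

the Rhoport Regional Court

The Rhoport Regional Court:
  (a) The claim is a property claim, not a contract claim, which satisfies one of the alternatives. Met.
  (b) Baptiste Partners is organised under the laws of Rhoport, so this disjunct is met. Condition met.
  (c) Every defendant has filed written consent, which satisfies one of the alternatives. Met.
  (d) Dagny Halloran resides in Rhoport. Condition met.
  (e) The plaintiff resides in Rhoport, which is not Yarbourne. Satisfied.
  → Jurisdiction lies.
The Yarbourne High Bench:
  (a) Odelle Sorensen resides in Yarbourne. Satisfied.
  (b) Every defendant has filed written consent, which satisfies one of the alternatives. Met.
  (c) The claim is a property claim, so this disjunct is met. However, Odelle Sorensen resides in Yarbourne, which falls within the stated exception and so defeats the condition. Fails.
  (d) The claim is a property claim, not an employment claim, so one alternative holds. Satisfied.
  (e) Odelle Sorensen resides in Yarbourne, so this disjunct is met. Met.
  → The court lacks jurisdiction.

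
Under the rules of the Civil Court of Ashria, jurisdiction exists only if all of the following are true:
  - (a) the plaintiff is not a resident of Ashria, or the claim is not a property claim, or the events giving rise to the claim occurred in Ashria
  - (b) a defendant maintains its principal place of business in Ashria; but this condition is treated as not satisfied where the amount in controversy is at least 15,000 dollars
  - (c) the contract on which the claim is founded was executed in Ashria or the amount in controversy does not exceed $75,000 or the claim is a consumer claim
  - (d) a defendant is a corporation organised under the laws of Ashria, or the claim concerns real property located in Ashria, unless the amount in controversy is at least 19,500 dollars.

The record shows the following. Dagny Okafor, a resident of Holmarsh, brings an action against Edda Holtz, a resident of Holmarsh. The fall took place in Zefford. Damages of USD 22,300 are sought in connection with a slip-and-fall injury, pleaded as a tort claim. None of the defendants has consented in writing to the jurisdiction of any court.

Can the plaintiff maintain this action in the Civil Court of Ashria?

The Civil Court of Ashria:
  (a) The plaintiff resides in Holmarsh, which is not Ashria — that alternative is enough. Met.
  (b) No defendant is a corporation. Fails.
  (c) The amount in controversy is 22,300 dollars, within the USD 75,000 ceiling — that alternative is enough. Condition met.
  (d) No defendant is a corporation; the claim does not concern real property — none of the alternatives is met. However, the amount in controversy is 22,300 dollars, which meets the $19,500 floor, so the 'unless' proviso supplies this condition. Satisfied.
  → Not every requirement is met — no jurisdiction.

No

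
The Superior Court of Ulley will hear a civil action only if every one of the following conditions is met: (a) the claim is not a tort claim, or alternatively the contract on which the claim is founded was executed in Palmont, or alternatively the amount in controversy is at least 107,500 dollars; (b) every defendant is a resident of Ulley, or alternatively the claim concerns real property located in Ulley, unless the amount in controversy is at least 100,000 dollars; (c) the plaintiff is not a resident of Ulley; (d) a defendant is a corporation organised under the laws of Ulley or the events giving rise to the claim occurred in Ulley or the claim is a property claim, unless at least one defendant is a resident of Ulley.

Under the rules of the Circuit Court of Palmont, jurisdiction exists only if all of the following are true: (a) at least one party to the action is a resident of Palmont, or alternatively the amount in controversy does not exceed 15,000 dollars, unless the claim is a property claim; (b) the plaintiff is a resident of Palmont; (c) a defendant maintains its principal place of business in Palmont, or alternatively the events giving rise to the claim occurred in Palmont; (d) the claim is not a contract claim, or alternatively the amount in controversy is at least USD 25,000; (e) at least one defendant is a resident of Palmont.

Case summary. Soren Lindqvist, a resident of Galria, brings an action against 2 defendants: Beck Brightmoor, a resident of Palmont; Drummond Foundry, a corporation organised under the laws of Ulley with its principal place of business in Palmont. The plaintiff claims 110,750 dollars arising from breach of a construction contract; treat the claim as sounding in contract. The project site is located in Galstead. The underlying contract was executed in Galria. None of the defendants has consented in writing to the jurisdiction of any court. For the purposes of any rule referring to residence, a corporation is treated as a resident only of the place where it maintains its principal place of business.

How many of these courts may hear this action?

The Superior Court of Ulley:
  (a) The claim is a contract claim, not a tort claim, so one alternative holds. Satisfied.
  (b) The defendants reside as follows — Beck Brightmoor in Palmont, Drummond Foundry in Palmont — not all in Ulley; the claim does not concern real property — every alternative fails. However, the amount in controversy is $110,750, which meets the 100,000 dollars floor, so the 'unless' proviso supplies this condition. Met.
  (c) The plaintiff resides in Galria, which is not Ulley. Satisfied.
  (d) Drummond Foundry is organised under the laws of Ulley, so this disjunct is met. Condition met.
  → Jurisdiction lies.
The Circuit Court of Palmont:
  (a) Beck Brightmoor resides in Palmont — that alternative is enough. Satisfied.
  (b) The plaintiff resides in Galria, not Palmont. Fails.
  (c) Drummond Foundry has its principal place of business in Palmont, which satisfies one of the alternatives. Met.
  (d) The amount in controversy is 110,750 dollars, which meets the $25,000 floor, so one alternative holds. Condition met.
  (e) Beck Brightmoor resides in Palmont. Condition met.
  → No jurisdiction.
Courts with jurisdiction: the Superior Court of Ulley — 1 in total.

1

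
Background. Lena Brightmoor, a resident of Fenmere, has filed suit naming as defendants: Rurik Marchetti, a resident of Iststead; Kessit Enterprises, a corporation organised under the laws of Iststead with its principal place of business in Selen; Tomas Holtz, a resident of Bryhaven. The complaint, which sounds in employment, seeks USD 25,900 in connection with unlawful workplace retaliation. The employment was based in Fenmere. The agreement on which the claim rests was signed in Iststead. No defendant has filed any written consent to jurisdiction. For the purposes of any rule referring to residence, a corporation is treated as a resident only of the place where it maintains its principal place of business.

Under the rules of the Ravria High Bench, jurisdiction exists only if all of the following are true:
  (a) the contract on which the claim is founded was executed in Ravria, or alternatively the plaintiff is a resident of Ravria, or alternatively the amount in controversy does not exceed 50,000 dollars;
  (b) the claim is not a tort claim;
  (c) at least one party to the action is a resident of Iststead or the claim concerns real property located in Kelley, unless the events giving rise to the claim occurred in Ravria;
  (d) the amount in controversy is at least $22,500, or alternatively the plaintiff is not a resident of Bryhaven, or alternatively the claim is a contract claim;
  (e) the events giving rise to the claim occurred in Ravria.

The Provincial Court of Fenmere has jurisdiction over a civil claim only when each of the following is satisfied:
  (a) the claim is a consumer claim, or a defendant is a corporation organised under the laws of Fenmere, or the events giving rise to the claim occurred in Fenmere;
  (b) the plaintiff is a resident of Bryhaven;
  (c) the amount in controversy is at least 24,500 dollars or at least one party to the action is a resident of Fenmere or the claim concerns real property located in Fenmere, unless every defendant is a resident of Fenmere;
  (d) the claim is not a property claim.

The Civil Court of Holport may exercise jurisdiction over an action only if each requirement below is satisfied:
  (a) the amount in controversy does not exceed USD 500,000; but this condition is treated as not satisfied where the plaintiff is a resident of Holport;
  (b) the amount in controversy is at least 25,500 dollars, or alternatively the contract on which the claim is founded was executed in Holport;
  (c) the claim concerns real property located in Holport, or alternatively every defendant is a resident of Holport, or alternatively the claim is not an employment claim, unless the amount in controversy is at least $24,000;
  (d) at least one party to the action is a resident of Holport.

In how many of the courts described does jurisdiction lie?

0

The Ravria High Bench:
  (a) The amount in controversy is 25,900 dollars, within the USD 50,000 ceiling, which satisfies one of the alternatives. Met.
  (b) The claim is an employment claim, not a tort claim. Condition met.
  (c) Rurik Marchetti resides in Iststead, which satisfies one of the alternatives. Met.
  (d) The amount in controversy is $25,900, which meets the $22,500 floor — that alternative is enough. Satisfied.
  (e) The operative events occurred in Fenmere, not Ravria. Condition not met.
  → At least one condition fails; no jurisdiction.
The Provincial Court of Fenmere:
  (a) The operative events occurred in Fenmere, so this disjunct is met. Met.
  (b) The plaintiff resides in Fenmere, not Bryhaven. Not met.
  (c) The amount in controversy is USD 25,900, which meets the $24,500 floor, so this disjunct is met. Met.
  (d) The claim is an employment claim, not a property claim. Condition met.
  → At least one condition fails; no jurisdiction.
The Civil Court of Holport:
  (a) The amount in controversy is USD 25,900, within the $500,000 ceiling. And the carve-out is inapplicable — the plaintiff resides in Fenmere, not Holport. Condition met.
  (b) The amount in controversy is USD 25,900, which meets the USD 25,500 floor, so this disjunct is met. Condition met.
  (c) The claim does not concern real property; the defendants reside as follows — Rurik Marchetti in Iststead, Kessit Enterprises in Selen, Tomas Holtz in Bryhaven — not all in Holport; the claim is an employment claim — every alternative fails. The proviso rescues it, though: the amount in controversy is $25,900, which meets the 24,000 dollars floor. Met.
  (d) No party resides in Holport. Fails.
  → Not every requirement is met — no jurisdiction.
No court satisfies all of its conditions.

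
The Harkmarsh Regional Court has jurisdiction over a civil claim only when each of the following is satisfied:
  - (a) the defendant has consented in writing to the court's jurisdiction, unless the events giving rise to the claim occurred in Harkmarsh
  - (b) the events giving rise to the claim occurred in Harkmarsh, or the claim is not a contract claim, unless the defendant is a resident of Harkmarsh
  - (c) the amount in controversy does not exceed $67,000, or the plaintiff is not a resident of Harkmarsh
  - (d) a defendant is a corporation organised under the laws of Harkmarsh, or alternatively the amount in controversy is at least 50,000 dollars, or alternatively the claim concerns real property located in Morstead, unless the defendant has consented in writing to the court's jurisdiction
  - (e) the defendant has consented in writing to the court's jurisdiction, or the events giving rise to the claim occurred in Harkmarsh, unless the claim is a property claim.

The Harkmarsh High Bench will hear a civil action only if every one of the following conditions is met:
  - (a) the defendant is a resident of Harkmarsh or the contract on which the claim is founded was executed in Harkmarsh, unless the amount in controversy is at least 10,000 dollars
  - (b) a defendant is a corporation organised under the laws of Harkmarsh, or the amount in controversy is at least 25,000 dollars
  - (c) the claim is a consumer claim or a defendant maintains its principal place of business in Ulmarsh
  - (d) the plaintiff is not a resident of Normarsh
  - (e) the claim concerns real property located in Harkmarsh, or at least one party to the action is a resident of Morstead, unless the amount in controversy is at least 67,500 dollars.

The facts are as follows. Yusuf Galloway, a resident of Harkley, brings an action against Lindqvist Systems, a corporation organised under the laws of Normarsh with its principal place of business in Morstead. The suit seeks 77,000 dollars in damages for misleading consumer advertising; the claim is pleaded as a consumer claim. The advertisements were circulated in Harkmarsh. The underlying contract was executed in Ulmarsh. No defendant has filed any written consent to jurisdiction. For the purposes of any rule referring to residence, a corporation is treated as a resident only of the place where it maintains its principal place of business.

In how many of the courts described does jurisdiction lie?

The Harkmarsh Regional Court:
  (a) No such written consent has been filed. But the operative events occurred in Harkmarsh, and the 'unless' clause therefore excuses the requirement. Met.
  (b) The operative events occurred in Harkmarsh, so this disjunct is met. Met.
  (c) The plaintiff resides in Harkley, which is not Harkmarsh, so one alternative holds. Met.
  (d) The amount in controversy is USD 77,000, which meets the USD 50,000 floor, so one alternative holds. Condition met.
  (e) The operative events occurred in Harkmarsh — that alternative is enough. Condition met.
  → Every requirement is satisfied — jurisdiction.
The Harkmarsh High Bench:
  (a) The defendant resides in Morstead, not Harkmarsh; the contract was executed in Ulmarsh, not Harkmarsh — no alternative holds. However, the amount in controversy is 77,000 dollars, which meets the USD 10,000 floor, so the 'unless' proviso supplies this condition. Condition met.
  (b) The amount in controversy is 77,000 dollars, which meets the USD 25,000 floor, so one alternative holds. Condition met.
  (c) The claim is a consumer claim — that alternative is enough. Met.
  (d) The plaintiff resides in Harkley, which is not Normarsh. Met.
  (e) Lindqvist Systems resides in Morstead — that alternative is enough. Satisfied.
  → Jurisdiction lies.
Courts with jurisdiction: the Harkmarsh Regional Court, the Harkmarsh High Bench — 2 in total.

2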